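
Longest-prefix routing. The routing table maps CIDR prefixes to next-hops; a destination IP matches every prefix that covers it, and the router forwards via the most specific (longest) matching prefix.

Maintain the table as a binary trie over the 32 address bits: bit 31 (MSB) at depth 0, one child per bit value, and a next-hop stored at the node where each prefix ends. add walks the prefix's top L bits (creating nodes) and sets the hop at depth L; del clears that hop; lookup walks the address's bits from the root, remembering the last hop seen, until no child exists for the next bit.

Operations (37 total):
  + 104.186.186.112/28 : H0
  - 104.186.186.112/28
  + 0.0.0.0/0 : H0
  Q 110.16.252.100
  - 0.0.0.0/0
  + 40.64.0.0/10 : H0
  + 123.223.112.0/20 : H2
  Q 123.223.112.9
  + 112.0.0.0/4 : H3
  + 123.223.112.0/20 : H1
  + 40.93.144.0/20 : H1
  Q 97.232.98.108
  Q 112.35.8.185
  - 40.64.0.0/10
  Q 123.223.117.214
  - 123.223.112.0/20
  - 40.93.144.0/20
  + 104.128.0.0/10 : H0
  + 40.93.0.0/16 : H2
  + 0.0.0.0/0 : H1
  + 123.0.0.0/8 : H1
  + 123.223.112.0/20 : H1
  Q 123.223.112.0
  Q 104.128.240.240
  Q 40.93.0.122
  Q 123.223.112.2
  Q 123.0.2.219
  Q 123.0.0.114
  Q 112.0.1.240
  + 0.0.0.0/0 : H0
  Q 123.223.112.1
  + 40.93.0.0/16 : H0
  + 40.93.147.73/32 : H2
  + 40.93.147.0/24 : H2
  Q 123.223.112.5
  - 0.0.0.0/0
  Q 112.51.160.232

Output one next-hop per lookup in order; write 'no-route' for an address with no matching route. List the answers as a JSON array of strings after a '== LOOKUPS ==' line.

Trace:
  + 104.186.186.112/28 (H0) depth=28
  - 104.186.186.112/28 clear@28
  + 0.0.0.0/0 (H0) depth=0
  lookup 110.16.252.100: bits 01101 walk d0:H0→d1:-→d2:-→d3:-→d4:-→d5:- -> H0
  - 0.0.0.0/0 clear@0
  + 40.64.0.0/10 (H0) depth=10
  + 123.223.112.0/20 (H2) depth=20
  lookup 123.223.112.9: bits 01111011110111110111 walk d0:-→d1:-→d2:-→d3:-→d4:-→d5:-→d6:-→d7:-→d8:-→d9:-→d10:-→d11:-→d12:-→d13:-→d14:-→d15:-→d16:-→d17:-→d18:-→d19:-→d20:H2 -> H2
  + 112.0.0.0/4 (H3) depth=4
  + 123.223.112.0/20 (H1) depth=20
  + 40.93.144.0/20 (H1) depth=20
  lookup 97.232.98.108: bits 0110 walk d0:-→d1:-→d2:-→d3:-→d4:- -> no-route
  lookup 112.35.8.185: bits 0111 walk d0:-→d1:-→d2:-→d3:-→d4:H3 -> H3
  - 40.64.0.0/10 clear@10
  lookup 123.223.117.214: bits 01111011110111110111 walk d0:-→d1:-→d2:-→d3:-→d4:H3→d5:-→d6:-→d7:-→d8:-→d9:-→d10:-→d11:-→d12:-→d13:-→d14:-→d15:-→d16:-→d17:-→d18:-→d19:-→d20:H1 -> H1
  - 123.223.112.0/20 clear@20
  - 40.93.144.0/20 clear@20
  + 104.128.0.0/10 (H0) depth=10
  + 40.93.0.0/16 (H2) depth=16
  + 0.0.0.0/0 (H1) depth=0
  + 123.0.0.0/8 (H1) depth=8
  + 123.223.112.0/20 (H1) depth=20
  lookup 123.223.112.0: bits 01111011110111110111 walk d0:H1→d1:-→d2:-→d3:-→d4:H3→d5:-→d6:-→d7:-→d8:H1→d9:-→d10:-→d11:-→d12:-→d13:-→d14:-→d15:-→d16:-→d17:-→d18:-→d19:-→d20:H1 -> H1
  lookup 104.128.240.240: bits 0110100010 walk d0:H1→d1:-→d2:-→d3:-→d4:-→d5:-→d6:-→d7:-→d8:-→d9:-→d10:H0 -> H0
  lookup 40.93.0.122: bits 0010100001011101 walk d0:H1→d1:-→d2:-→d3:-→d4:-→d5:-→d6:-→d7:-→d8:-→d9:-→d10:-→d11:-→d12:-→d13:-→d14:-→d15:-→d16:H2 -> H2
  lookup 123.223.112.2: bits 01111011110111110111 walk d0:H1→d1:-→d2:-→d3:-→d4:H3→d5:-→d6:-→d7:-→d8:H1→d9:-→d10:-→d11:-→d12:-→d13:-→d14:-→d15:-→d16:-→d17:-→d18:-→d19:-→d20:H1 -> H1
  lookup 123.0.2.219: bits 01111011 walk d0:H1→d1:-→d2:-→d3:-→d4:H3→d5:-→d6:-→d7:-→d8:H1 -> H1
  lookup 123.0.0.114: bits 01111011 walk d0:H1→d1:-→d2:-→d3:-→d4:H3→d5:-→d6:-→d7:-→d8:H1 -> H1
  lookup 112.0.1.240: bits 0111 walk d0:H1→d1:-→d2:-→d3:-→d4:H3 -> H3
  + 0.0.0.0/0 (H0) depth=0
  lookup 123.223.112.1: bits 01111011110111110111 walk d0:H0→d1:-→d2:-→d3:-→d4:H3→d5:-→d6:-→d7:-→d8:H1→d9:-→d10:-→d11:-→d12:-→d13:-→d14:-→d15:-→d16:-→d17:-→d18:-→d19:-→d20:H1 -> H1
  + 40.93.0.0/16 (H0) depth=16
  + 40.93.147.73/32 (H2) depth=32
  + 40.93.147.0/24 (H2) depth=24
  lookup 123.223.112.5: bits 01111011110111110111 walk d0:H0→d1:-→d2:-→d3:-→d4:H3→d5:-→d6:-→d7:-→d8:H1→d9:-→d10:-→d11:-→d12:-→d13:-→d14:-→d15:-→d16:-→d17:-→d18:-→d19:-→d20:H1 -> H1
  - 0.0.0.0/0 clear@0
  lookup 112.51.160.232: bits 0111 walk d0:-→d1:-→d2:-→d3:-→d4:H3 -> H3

== LOOKUPS ==
["H0","H2","no-route","H3","H1","H1","H0","H2","H1","H1","H1","H3","H1","H1","H3"]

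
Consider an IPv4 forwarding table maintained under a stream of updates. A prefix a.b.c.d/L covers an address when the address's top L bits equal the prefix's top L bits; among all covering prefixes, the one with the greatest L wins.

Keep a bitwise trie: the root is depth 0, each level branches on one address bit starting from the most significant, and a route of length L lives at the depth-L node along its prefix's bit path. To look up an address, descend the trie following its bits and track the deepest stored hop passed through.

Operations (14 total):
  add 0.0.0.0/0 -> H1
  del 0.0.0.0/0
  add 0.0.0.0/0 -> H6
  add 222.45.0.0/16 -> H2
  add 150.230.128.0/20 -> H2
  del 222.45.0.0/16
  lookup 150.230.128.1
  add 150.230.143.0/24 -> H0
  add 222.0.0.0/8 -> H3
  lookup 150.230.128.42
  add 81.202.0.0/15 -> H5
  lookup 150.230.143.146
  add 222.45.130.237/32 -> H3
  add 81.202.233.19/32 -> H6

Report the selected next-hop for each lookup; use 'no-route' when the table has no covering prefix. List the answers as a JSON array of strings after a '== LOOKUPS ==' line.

Apply in order:
  add 0.0.0.0/0 -> H1 at depth 0
  - 0.0.0.0/0 clear@0
  add 0.0.0.0/0 -> H6 at depth 0
  add 222.45.0.0/16 -> H2 at depth 16
  add 150.230.128.0/20 -> H2 at depth 20
  - 222.45.0.0/16 clear@16
  lookup 150.230.128.1: bits 10010110111001101000 walk d0:H6→d1:-→d2:-→d3:-→d4:-→d5:-→d6:-→d7:-→d8:-→d9:-→d10:-→d11:-→d12:-→d13:-→d14:-→d15:-→d16:-→d17:-→d18:-→d19:-→d20:H2 -> H2
  add 150.230.143.0/24 -> H0 at depth 24
  add 222.0.0.0/8 -> H3 at depth 8
  lookup 150.230.128.42: bits 10010110111001101000 walk d0:H6→d1:-→d2:-→d3:-→d4:-→d5:-→d6:-→d7:-→d8:-→d9:-→d10:-→d11:-→d12:-→d13:-→d14:-→d15:-→d16:-→d17:-→d18:-→d19:-→d20:H2 -> H2
  add 81.202.0.0/15 -> H5 at depth 15
  lookup 150.230.143.146: bits 100101101110011010001111 walk d0:H6→d1:-→d2:-→d3:-→d4:-→d5:-→d6:-→d7:-→d8:-→d9:-→d10:-→d11:-→d12:-→d13:-→d14:-→d15:-→d16:-→d17:-→d18:-→d19:-→d20:H2→d21:-→d22:-→d23:-→d24:H0 -> H0
  add 222.45.130.237/32 -> H3 at depth 32
  add 81.202.233.19/32 -> H6 at depth 32

== LOOKUPS ==
["H2","H2","H0"]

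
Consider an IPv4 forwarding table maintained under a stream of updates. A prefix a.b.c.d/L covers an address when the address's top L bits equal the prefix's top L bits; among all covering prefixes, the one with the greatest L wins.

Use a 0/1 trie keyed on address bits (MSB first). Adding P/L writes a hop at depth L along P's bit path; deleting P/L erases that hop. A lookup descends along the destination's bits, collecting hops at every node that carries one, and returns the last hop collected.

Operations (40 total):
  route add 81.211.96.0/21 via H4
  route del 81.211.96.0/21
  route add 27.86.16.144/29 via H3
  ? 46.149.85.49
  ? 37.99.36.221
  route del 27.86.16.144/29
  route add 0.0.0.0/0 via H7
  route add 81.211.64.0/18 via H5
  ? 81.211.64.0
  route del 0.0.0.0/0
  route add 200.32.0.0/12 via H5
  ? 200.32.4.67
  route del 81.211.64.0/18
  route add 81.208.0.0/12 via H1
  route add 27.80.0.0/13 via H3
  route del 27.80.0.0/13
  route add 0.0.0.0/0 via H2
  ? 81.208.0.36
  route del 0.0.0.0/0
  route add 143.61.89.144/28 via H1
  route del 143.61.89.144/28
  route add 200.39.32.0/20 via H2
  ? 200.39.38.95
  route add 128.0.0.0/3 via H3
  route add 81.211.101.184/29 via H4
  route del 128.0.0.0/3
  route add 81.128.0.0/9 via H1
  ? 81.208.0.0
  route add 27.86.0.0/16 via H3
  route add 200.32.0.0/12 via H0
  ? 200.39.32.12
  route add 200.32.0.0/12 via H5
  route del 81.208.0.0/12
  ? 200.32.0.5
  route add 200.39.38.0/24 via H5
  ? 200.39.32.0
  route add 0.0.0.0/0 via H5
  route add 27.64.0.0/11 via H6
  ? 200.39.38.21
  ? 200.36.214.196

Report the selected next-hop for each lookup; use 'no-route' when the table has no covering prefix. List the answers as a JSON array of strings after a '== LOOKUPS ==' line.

Trace:
  + 81.211.96.0/21 (H4) depth=21
  del 81.211.96.0/21 (clear depth 21)
  + 27.86.16.144/29 (H3) depth=29
  lookup 46.149.85.49: bits 00 walk d0:-→d1:-→d2:- -> no-route
  lookup 37.99.36.221: bits 00 walk d0:-→d1:-→d2:- -> no-route
  del 27.86.16.144/29 (clear depth 29)
  + 0.0.0.0/0 (H7) depth=0
  + 81.211.64.0/18 (H5) depth=18
  lookup 81.211.64.0: bits 010100011101001101 walk d0:H7→d1:-→d2:-→d3:-→d4:-→d5:-→d6:-→d7:-→d8:-→d9:-→d10:-→d11:-→d12:-→d13:-→d14:-→d15:-→d16:-→d17:-→d18:H5 -> H5
  del 0.0.0.0/0 (clear depth 0)
  + 200.32.0.0/12 (H5) depth=12
  lookup 200.32.4.67: bits 110010000010 walk d0:-→d1:-→d2:-→d3:-→d4:-→d5:-→d6:-→d7:-→d8:-→d9:-→d10:-→d11:-→d12:H5 -> H5
  del 81.211.64.0/18 (clear depth 18)
  + 81.208.0.0/12 (H1) depth=12
  + 27.80.0.0/13 (H3) depth=13
  del 27.80.0.0/13 (clear depth 13)
  + 0.0.0.0/0 (H2) depth=0
  lookup 81.208.0.36: bits 01010001110100 walk d0:H2→d1:-→d2:-→d3:-→d4:-→d5:-→d6:-→d7:-→d8:-→d9:-→d10:-→d11:-→d12:H1→d13:-→d14:- -> H1
  del 0.0.0.0/0 (clear depth 0)
  + 143.61.89.144/28 (H1) depth=28
  del 143.61.89.144/28 (clear depth 28)
  + 200.39.32.0/20 (H2) depth=20
  lookup 200.39.38.95: bits 11001000001001110010 walk d0:-→d1:-→d2:-→d3:-→d4:-→d5:-→d6:-→d7:-→d8:-→d9:-→d10:-→d11:-→d12:H5→d13:-→d14:-→d15:-→d16:-→d17:-→d18:-→d19:-→d20:H2 -> H2
  + 128.0.0.0/3 (H3) depth=3
  + 81.211.101.184/29 (H4) depth=29
  del 128.0.0.0/3 (clear depth 3)
  + 81.128.0.0/9 (H1) depth=9
  lookup 81.208.0.0: bits 01010001110100 walk d0:-→d1:-→d2:-→d3:-→d4:-→d5:-→d6:-→d7:-→d8:-→d9:H1→d10:-→d11:-→d12:H1→d13:-→d14:- -> H1
  + 27.86.0.0/16 (H3) depth=16
  + 200.32.0.0/12 (H0) depth=12
  lookup 200.39.32.12: bits 11001000001001110010 walk d0:-→d1:-→d2:-→d3:-→d4:-→d5:-→d6:-→d7:-→d8:-→d9:-→d10:-→d11:-→d12:H0→d13:-→d14:-→d15:-→d16:-→d17:-→d18:-→d19:-→d20:H2 -> H2
  + 200.32.0.0/12 (H5) depth=12
  del 81.208.0.0/12 (clear depth 12)
  lookup 200.32.0.5: bits 1100100000100 walk d0:-→d1:-→d2:-→d3:-→d4:-→d5:-→d6:-→d7:-→d8:-→d9:-→d10:-→d11:-→d12:H5→d13:- -> H5
  + 200.39.38.0/24 (H5) depth=24
  lookup 200.39.32.0: bits 110010000010011100100 walk d0:-→d1:-→d2:-→d3:-→d4:-→d5:-→d6:-→d7:-→d8:-→d9:-→d10:-→d11:-→d12:H5→d13:-→d14:-→d15:-→d16:-→d17:-→d18:-→d19:-→d20:H2→d21:- -> H2
  + 0.0.0.0/0 (H5) depth=0
  + 27.64.0.0/11 (H6) depth=11
  lookup 200.39.38.21: bits 110010000010011100100110 walk d0:H5→d1:-→d2:-→d3:-→d4:-→d5:-→d6:-→d7:-→d8:-→d9:-→d10:-→d11:-→d12:H5→d13:-→d14:-→d15:-→d16:-→d17:-→d18:-→d19:-→d20:H2→d21:-→d22:-→d23:-→d24:H5 -> H5
  lookup 200.36.214.196: bits 11001000001001 walk d0:H5→d1:-→d2:-→d3:-→d4:-→d5:-→d6:-→d7:-→d8:-→d9:-→d10:-→d11:-→d12:H5→d13:-→d14:- -> H5

== LOOKUPS ==
["no-route","no-route","H5","H5","H1","H2","H1","H2","H5","H2","H5","H5"]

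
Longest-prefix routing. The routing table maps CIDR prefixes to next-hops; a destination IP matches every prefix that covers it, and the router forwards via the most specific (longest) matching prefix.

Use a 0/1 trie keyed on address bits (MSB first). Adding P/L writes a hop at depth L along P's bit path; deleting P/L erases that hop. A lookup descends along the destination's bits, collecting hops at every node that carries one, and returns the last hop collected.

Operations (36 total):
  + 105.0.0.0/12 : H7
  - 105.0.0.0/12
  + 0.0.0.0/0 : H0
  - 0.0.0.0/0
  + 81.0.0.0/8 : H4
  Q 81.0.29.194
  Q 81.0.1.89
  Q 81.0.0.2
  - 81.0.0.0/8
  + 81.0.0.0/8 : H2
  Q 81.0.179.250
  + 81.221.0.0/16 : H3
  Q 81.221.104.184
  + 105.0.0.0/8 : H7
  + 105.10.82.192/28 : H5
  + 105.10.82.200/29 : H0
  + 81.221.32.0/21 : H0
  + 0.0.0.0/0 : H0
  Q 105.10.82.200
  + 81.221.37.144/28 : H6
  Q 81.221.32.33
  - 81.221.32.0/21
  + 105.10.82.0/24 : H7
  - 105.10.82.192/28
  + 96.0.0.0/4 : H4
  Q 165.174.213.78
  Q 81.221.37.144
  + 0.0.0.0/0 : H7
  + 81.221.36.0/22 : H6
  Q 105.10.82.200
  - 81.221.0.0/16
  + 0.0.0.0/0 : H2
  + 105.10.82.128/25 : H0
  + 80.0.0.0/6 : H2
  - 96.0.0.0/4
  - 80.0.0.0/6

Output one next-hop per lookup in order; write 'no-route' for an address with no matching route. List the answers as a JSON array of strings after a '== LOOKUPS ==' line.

Trace:
  + 105.0.0.0/12 (H7) depth=12
  del 105.0.0.0/12 (clear depth 12)
  + 0.0.0.0/0 (H0) depth=0
  del 0.0.0.0/0 (clear depth 0)
  + 81.0.0.0/8 (H4) depth=8
  Q 81.0.29.194: descend 01010001 ; hops seen [H4] ; pick H4
  Q 81.0.1.89: descend 01010001 ; hops seen [H4] ; pick H4
  Q 81.0.0.2: descend 01010001 ; hops seen [H4] ; pick H4
  del 81.0.0.0/8 (clear depth 8)
  + 81.0.0.0/8 (H2) depth=8
  Q 81.0.179.250: descend 01010001 ; hops seen [H2] ; pick H2
  + 81.221.0.0/16 (H3) depth=16
  Q 81.221.104.184: descend 0101000111011101 ; hops seen [H2,H3] ; pick H3
  + 105.0.0.0/8 (H7) depth=8
  + 105.10.82.192/28 (H5) depth=28
  + 105.10.82.200/29 (H0) depth=29
  + 81.221.32.0/21 (H0) depth=21
  + 0.0.0.0/0 (H0) depth=0
  Q 105.10.82.200: descend 01101001000010100101001011001 ; hops seen [H0,H7,H5,H0] ; pick H0
  + 81.221.37.144/28 (H6) depth=28
  Q 81.221.32.33: descend 010100011101110100100 ; hops seen [H0,H2,H3,H0] ; pick H0
  del 81.221.32.0/21 (clear depth 21)
  + 105.10.82.0/24 (H7) depth=24
  del 105.10.82.192/28 (clear depth 28)
  + 96.0.0.0/4 (H4) depth=4
  Q 165.174.213.78: descend ε ; hops seen [H0] ; pick H0
  Q 81.221.37.144: descend 0101000111011101001001011001 ; hops seen [H0,H2,H3,H6] ; pick H6
  + 0.0.0.0/0 (H7) depth=0
  + 81.221.36.0/22 (H6) depth=22
  Q 105.10.82.200: descend 01101001000010100101001011001 ; hops seen [H7,H4,H7,H7,H0] ; pick H0
  del 81.221.0.0/16 (clear depth 16)
  + 0.0.0.0/0 (H2) depth=0
  + 105.10.82.128/25 (H0) depth=25
  + 80.0.0.0/6 (H2) depth=6
  del 96.0.0.0/4 (clear depth 4)
  del 80.0.0.0/6 (clear depth 6)

== LOOKUPS ==
["H4","H4","H4","H2","H3","H0","H0","H0","H6","H0"]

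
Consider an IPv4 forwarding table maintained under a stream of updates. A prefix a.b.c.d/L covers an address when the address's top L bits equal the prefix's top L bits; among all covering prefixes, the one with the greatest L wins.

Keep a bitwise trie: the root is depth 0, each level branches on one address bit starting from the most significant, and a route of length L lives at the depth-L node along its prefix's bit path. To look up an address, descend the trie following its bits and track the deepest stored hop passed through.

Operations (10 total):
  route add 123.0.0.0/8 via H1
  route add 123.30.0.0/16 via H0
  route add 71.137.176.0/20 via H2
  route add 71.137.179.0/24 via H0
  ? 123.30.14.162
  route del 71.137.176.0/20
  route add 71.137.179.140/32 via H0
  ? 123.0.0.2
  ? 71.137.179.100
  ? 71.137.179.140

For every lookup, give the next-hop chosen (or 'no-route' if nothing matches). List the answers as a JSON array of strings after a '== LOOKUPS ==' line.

Apply in order:
  + 123.0.0.0/8 (H1) depth=8
  + 123.30.0.0/16 (H0) depth=16
  + 71.137.176.0/20 (H2) depth=20
  + 71.137.179.0/24 (H0) depth=24
  Q 123.30.14.162: descend 0111101100011110 ; hops seen [H1,H0] ; pick H0
  - 71.137.176.0/20 clear@20
  + 71.137.179.140/32 (H0) depth=32
  Q 123.0.0.2: descend 01111011000 ; hops seen [H1] ; pick H1
  Q 71.137.179.100: descend 010001111000100110110011 ; hops seen [H0] ; pick H0
  Q 71.137.179.140: descend 01000111100010011011001110001100 ; hops seen [H0,H0] ; pick H0

== LOOKUPS ==
["H0","H1","H0","H0"]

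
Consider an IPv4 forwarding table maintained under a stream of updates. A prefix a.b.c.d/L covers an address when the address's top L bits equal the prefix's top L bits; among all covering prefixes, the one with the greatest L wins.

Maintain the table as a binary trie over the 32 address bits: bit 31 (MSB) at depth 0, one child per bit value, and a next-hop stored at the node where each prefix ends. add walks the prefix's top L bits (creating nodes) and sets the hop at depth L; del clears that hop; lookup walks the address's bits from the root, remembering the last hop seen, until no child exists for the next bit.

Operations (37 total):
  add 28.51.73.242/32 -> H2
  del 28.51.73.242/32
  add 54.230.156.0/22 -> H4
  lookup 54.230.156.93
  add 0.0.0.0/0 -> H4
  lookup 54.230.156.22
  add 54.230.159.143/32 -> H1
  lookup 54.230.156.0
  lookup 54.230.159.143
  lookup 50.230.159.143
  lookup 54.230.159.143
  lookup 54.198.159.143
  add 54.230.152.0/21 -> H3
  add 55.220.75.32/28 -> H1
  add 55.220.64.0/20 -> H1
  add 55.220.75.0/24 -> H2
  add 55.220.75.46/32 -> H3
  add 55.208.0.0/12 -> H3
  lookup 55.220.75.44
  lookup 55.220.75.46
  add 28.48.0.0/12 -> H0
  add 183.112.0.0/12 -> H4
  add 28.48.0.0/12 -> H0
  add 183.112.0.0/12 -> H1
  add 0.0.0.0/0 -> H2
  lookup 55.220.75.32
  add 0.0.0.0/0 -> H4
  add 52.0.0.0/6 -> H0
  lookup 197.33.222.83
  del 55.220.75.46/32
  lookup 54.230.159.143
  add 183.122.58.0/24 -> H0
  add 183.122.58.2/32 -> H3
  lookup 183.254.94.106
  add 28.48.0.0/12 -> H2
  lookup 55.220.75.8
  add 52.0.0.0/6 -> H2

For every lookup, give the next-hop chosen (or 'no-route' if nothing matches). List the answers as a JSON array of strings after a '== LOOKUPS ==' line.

Trace:
  + 28.51.73.242/32 (H2) depth=32
  del 28.51.73.242/32 (clear depth 32)
  + 54.230.156.0/22 (H4) depth=22
  ? 54.230.156.93  path d0:-→d1:-→d2:-→d3:-→d4:-→d5:-→d6:-→d7:-→d8:-→d9:-→d10:-→d11:-→d12:-→d13:-→d14:-→d15:-→d16:-→d17:-→d18:-→d19:-→d20:-→d21:-→d22:H4  best=H4
  + 0.0.0.0/0 (H4) depth=0
  ? 54.230.156.22  path d0:H4→d1:-→d2:-→d3:-→d4:-→d5:-→d6:-→d7:-→d8:-→d9:-→d10:-→d11:-→d12:-→d13:-→d14:-→d15:-→d16:-→d17:-→d18:-→d19:-→d20:-→d21:-→d22:H4  best=H4
  + 54.230.159.143/32 (H1) depth=32
  ? 54.230.156.0  path d0:H4→d1:-→d2:-→d3:-→d4:-→d5:-→d6:-→d7:-→d8:-→d9:-→d10:-→d11:-→d12:-→d13:-→d14:-→d15:-→d16:-→d17:-→d18:-→d19:-→d20:-→d21:-→d22:H4  best=H4
  ? 54.230.159.143  path d0:H4→d1:-→d2:-→d3:-→d4:-→d5:-→d6:-→d7:-→d8:-→d9:-→d10:-→d11:-→d12:-→d13:-→d14:-→d15:-→d16:-→d17:-→d18:-→d19:-→d20:-→d21:-→d22:H4→d23:-→d24:-→d25:-→d26:-→d27:-→d28:-→d29:-→d30:-→d31:-→d32:H1  best=H1
  ? 50.230.159.143  path d0:H4→d1:-→d2:-→d3:-→d4:-→d5:-  best=H4
  ? 54.230.159.143  path d0:H4→d1:-→d2:-→d3:-→d4:-→d5:-→d6:-→d7:-→d8:-→d9:-→d10:-→d11:-→d12:-→d13:-→d14:-→d15:-→d16:-→d17:-→d18:-→d19:-→d20:-→d21:-→d22:H4→d23:-→d24:-→d25:-→d26:-→d27:-→d28:-→d29:-→d30:-→d31:-→d32:H1  best=H1
  ? 54.198.159.143  path d0:H4→d1:-→d2:-→d3:-→d4:-→d5:-→d6:-→d7:-→d8:-→d9:-→d10:-  best=H4
  + 54.230.152.0/21 (H3) depth=21
  + 55.220.75.32/28 (H1) depth=28
  + 55.220.64.0/20 (H1) depth=20
  + 55.220.75.0/24 (H2) depth=24
  + 55.220.75.46/32 (H3) depth=32
  + 55.208.0.0/12 (H3) depth=12
  ? 55.220.75.44  path d0:H4→d1:-→d2:-→d3:-→d4:-→d5:-→d6:-→d7:-→d8:-→d9:-→d10:-→d11:-→d12:H3→d13:-→d14:-→d15:-→d16:-→d17:-→d18:-→d19:-→d20:H1→d21:-→d22:-→d23:-→d24:H2→d25:-→d26:-→d27:-→d28:H1→d29:-→d30:-  best=H1
  ? 55.220.75.46  path d0:H4→d1:-→d2:-→d3:-→d4:-→d5:-→d6:-→d7:-→d8:-→d9:-→d10:-→d11:-→d12:H3→d13:-→d14:-→d15:-→d16:-→d17:-→d18:-→d19:-→d20:H1→d21:-→d22:-→d23:-→d24:H2→d25:-→d26:-→d27:-→d28:H1→d29:-→d30:-→d31:-→d32:H3  best=H3
  + 28.48.0.0/12 (H0) depth=12
  + 183.112.0.0/12 (H4) depth=12
  + 28.48.0.0/12 (H0) depth=12
  + 183.112.0.0/12 (H1) depth=12
  + 0.0.0.0/0 (H2) depth=0
  ? 55.220.75.32  path d0:H2→d1:-→d2:-→d3:-→d4:-→d5:-→d6:-→d7:-→d8:-→d9:-→d10:-→d11:-→d12:H3→d13:-→d14:-→d15:-→d16:-→d17:-→d18:-→d19:-→d20:H1→d21:-→d22:-→d23:-→d24:H2→d25:-→d26:-→d27:-→d28:H1  best=H1
  + 0.0.0.0/0 (H4) depth=0
  + 52.0.0.0/6 (H0) depth=6
  ? 197.33.222.83  path d0:H4→d1:-  best=H4
  del 55.220.75.46/32 (clear depth 32)
  ? 54.230.159.143  path d0:H4→d1:-→d2:-→d3:-→d4:-→d5:-→d6:H0→d7:-→d8:-→d9:-→d10:-→d11:-→d12:-→d13:-→d14:-→d15:-→d16:-→d17:-→d18:-→d19:-→d20:-→d21:H3→d22:H4→d23:-→d24:-→d25:-→d26:-→d27:-→d28:-→d29:-→d30:-→d31:-→d32:H1  best=H1
  + 183.122.58.0/24 (H0) depth=24
  + 183.122.58.2/32 (H3) depth=32
  ? 183.254.94.106  path d0:H4→d1:-→d2:-→d3:-→d4:-→d5:-→d6:-→d7:-→d8:-  best=H4
  + 28.48.0.0/12 (H2) depth=12
  ? 55.220.75.8  path d0:H4→d1:-→d2:-→d3:-→d4:-→d5:-→d6:H0→d7:-→d8:-→d9:-→d10:-→d11:-→d12:H3→d13:-→d14:-→d15:-→d16:-→d17:-→d18:-→d19:-→d20:H1→d21:-→d22:-→d23:-→d24:H2→d25:-→d26:-  best=H2
  + 52.0.0.0/6 (H2) depth=6

== LOOKUPS ==
["H4","H4","H4","H1","H4","H1","H4","H1","H3","H1","H4","H1","H4","H2"]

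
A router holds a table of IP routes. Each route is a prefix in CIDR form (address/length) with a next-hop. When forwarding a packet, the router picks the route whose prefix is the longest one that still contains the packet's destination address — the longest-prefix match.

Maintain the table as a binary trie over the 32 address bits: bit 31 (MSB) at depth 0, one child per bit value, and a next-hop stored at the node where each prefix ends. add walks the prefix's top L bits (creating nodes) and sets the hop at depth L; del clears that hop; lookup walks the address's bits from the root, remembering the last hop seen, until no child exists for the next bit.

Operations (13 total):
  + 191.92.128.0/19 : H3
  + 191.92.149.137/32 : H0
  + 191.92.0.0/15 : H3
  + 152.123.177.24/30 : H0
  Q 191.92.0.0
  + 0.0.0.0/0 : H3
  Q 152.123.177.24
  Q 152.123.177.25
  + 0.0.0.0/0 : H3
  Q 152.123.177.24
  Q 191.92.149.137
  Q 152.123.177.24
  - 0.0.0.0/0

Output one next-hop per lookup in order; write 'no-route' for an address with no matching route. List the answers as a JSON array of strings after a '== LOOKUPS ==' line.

Apply in order:
  add 191.92.128.0/19 -> H3 at depth 19
  add 191.92.149.137/32 -> H0 at depth 32
  add 191.92.0.0/15 -> H3 at depth 15
  add 152.123.177.24/30 -> H0 at depth 30
  lookup 191.92.0.0: bits 1011111101011100 walk d0:-→d1:-→d2:-→d3:-→d4:-→d5:-→d6:-→d7:-→d8:-→d9:-→d10:-→d11:-→d12:-→d13:-→d14:-→d15:H3→d16:- -> H3
  add 0.0.0.0/0 -> H3 at depth 0
  lookup 152.123.177.24: bits 100110000111101110110001000110 walk d0:H3→d1:-→d2:-→d3:-→d4:-→d5:-→d6:-→d7:-→d8:-→d9:-→d10:-→d11:-→d12:-→d13:-→d14:-→d15:-→d16:-→d17:-→d18:-→d19:-→d20:-→d21:-→d22:-→d23:-→d24:-→d25:-→d26:-→d27:-→d28:-→d29:-→d30:H0 -> H0
  lookup 152.123.177.25: bits 100110000111101110110001000110 walk d0:H3→d1:-→d2:-→d3:-→d4:-→d5:-→d6:-→d7:-→d8:-→d9:-→d10:-→d11:-→d12:-→d13:-→d14:-→d15:-→d16:-→d17:-→d18:-→d19:-→d20:-→d21:-→d22:-→d23:-→d24:-→d25:-→d26:-→d27:-→d28:-→d29:-→d30:H0 -> H0
  add 0.0.0.0/0 -> H3 at depth 0
  lookup 152.123.177.24: bits 100110000111101110110001000110 walk d0:H3→d1:-→d2:-→d3:-→d4:-→d5:-→d6:-→d7:-→d8:-→d9:-→d10:-→d11:-→d12:-→d13:-→d14:-→d15:-→d16:-→d17:-→d18:-→d19:-→d20:-→d21:-→d22:-→d23:-→d24:-→d25:-→d26:-→d27:-→d28:-→d29:-→d30:H0 -> H0
  lookup 191.92.149.137: bits 10111111010111001001010110001001 walk d0:H3→d1:-→d2:-→d3:-→d4:-→d5:-→d6:-→d7:-→d8:-→d9:-→d10:-→d11:-→d12:-→d13:-→d14:-→d15:H3→d16:-→d17:-→d18:-→d19:H3→d20:-→d21:-→d22:-→d23:-→d24:-→d25:-→d26:-→d27:-→d28:-→d29:-→d30:-→d31:-→d32:H0 -> H0
  lookup 152.123.177.24: bits 100110000111101110110001000110 walk d0:H3→d1:-→d2:-→d3:-→d4:-→d5:-→d6:-→d7:-→d8:-→d9:-→d10:-→d11:-→d12:-→d13:-→d14:-→d15:-→d16:-→d17:-→d18:-→d19:-→d20:-→d21:-→d22:-→d23:-→d24:-→d25:-→d26:-→d27:-→d28:-→d29:-→d30:H0 -> H0
  del 0.0.0.0/0 (clear depth 0)

== LOOKUPS ==
["H3","H0","H0","H0","H0","H0"]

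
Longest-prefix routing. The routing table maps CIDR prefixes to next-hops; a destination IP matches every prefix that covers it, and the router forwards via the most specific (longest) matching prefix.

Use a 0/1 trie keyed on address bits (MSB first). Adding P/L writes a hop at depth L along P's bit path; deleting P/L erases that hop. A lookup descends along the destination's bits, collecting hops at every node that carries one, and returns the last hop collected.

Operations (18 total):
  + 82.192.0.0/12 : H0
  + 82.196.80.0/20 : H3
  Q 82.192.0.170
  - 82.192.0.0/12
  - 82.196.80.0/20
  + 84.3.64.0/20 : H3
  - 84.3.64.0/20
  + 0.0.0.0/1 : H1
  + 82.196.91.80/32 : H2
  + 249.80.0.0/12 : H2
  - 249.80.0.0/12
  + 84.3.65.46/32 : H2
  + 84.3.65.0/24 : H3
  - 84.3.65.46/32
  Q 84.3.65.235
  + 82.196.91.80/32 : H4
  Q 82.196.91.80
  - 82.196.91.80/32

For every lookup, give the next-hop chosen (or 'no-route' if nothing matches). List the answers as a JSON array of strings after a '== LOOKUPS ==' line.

Trace:
  + 82.192.0.0/12 (H0) depth=12
  + 82.196.80.0/20 (H3) depth=20
  ? 82.192.0.170  path d0:-→d1:-→d2:-→d3:-→d4:-→d5:-→d6:-→d7:-→d8:-→d9:-→d10:-→d11:-→d12:H0→d13:-  best=H0
  - 82.192.0.0/12 clear@12
  - 82.196.80.0/20 clear@20
  + 84.3.64.0/20 (H3) depth=20
  - 84.3.64.0/20 clear@20
  + 0.0.0.0/1 (H1) depth=1
  + 82.196.91.80/32 (H2) depth=32
  + 249.80.0.0/12 (H2) depth=12
  - 249.80.0.0/12 clear@12
  + 84.3.65.46/32 (H2) depth=32
  + 84.3.65.0/24 (H3) depth=24
  - 84.3.65.46/32 clear@32
  ? 84.3.65.235  path d0:-→d1:H1→d2:-→d3:-→d4:-→d5:-→d6:-→d7:-→d8:-→d9:-→d10:-→d11:-→d12:-→d13:-→d14:-→d15:-→d16:-→d17:-→d18:-→d19:-→d20:-→d21:-→d22:-→d23:-→d24:H3  best=H3
  + 82.196.91.80/32 (H4) depth=32
  ? 82.196.91.80  path d0:-→d1:H1→d2:-→d3:-→d4:-→d5:-→d6:-→d7:-→d8:-→d9:-→d10:-→d11:-→d12:-→d13:-→d14:-→d15:-→d16:-→d17:-→d18:-→d19:-→d20:-→d21:-→d22:-→d23:-→d24:-→d25:-→d26:-→d27:-→d28:-→d29:-→d30:-→d31:-→d32:H4  best=H4
  - 82.196.91.80/32 clear@32

== LOOKUPS ==
["H0","H3","H4"]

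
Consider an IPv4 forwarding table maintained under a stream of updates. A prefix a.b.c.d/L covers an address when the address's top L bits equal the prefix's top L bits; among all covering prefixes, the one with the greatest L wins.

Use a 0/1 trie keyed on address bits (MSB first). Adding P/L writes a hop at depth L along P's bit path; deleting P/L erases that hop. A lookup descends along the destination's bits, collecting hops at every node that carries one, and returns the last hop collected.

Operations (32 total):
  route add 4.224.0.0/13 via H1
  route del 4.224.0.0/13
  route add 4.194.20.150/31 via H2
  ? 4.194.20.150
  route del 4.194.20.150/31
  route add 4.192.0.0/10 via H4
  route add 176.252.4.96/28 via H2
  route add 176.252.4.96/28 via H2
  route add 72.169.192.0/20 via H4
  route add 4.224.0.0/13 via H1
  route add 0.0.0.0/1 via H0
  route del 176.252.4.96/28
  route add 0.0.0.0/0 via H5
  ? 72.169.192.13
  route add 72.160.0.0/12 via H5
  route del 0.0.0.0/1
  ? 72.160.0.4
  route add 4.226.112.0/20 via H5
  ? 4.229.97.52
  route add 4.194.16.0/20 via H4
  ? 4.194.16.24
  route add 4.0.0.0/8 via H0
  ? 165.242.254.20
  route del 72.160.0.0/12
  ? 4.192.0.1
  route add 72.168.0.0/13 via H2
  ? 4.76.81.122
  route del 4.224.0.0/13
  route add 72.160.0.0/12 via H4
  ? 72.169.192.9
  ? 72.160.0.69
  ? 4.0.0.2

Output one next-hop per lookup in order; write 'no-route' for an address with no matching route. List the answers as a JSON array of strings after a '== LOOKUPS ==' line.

Trace:
  add 4.224.0.0/13 -> H1 at depth 13
  - 4.224.0.0/13 clear@13
  add 4.194.20.150/31 -> H2 at depth 31
  Q 4.194.20.150: descend 0000010011000010000101001001011 ; hops seen [H2] ; pick H2
  - 4.194.20.150/31 clear@31
  add 4.192.0.0/10 -> H4 at depth 10
  add 176.252.4.96/28 -> H2 at depth 28
  add 176.252.4.96/28 -> H2 at depth 28
  add 72.169.192.0/20 -> H4 at depth 20
  add 4.224.0.0/13 -> H1 at depth 13
  add 0.0.0.0/1 -> H0 at depth 1
  - 176.252.4.96/28 clear@28
  add 0.0.0.0/0 -> H5 at depth 0
  Q 72.169.192.13: descend 01001000101010011100 ; hops seen [H5,H0,H4] ; pick H4
  add 72.160.0.0/12 -> H5 at depth 12
  - 0.0.0.0/1 clear@1
  Q 72.160.0.4: descend 010010001010 ; hops seen [H5,H5] ; pick H5
  add 4.226.112.0/20 -> H5 at depth 20
  Q 4.229.97.52: descend 0000010011100 ; hops seen [H5,H4,H1] ; pick H1
  add 4.194.16.0/20 -> H4 at depth 20
  Q 4.194.16.24: descend 000001001100001000010 ; hops seen [H5,H4,H4] ; pick H4
  add 4.0.0.0/8 -> H0 at depth 8
  Q 165.242.254.20: descend 101 ; hops seen [H5] ; pick H5
  - 72.160.0.0/12 clear@12
  Q 4.192.0.1: descend 00000100110000 ; hops seen [H5,H0,H4] ; pick H4
  add 72.168.0.0/13 -> H2 at depth 13
  Q 4.76.81.122: descend 00000100 ; hops seen [H5,H0] ; pick H0
  - 4.224.0.0/13 clear@13
  add 72.160.0.0/12 -> H4 at depth 12
  Q 72.169.192.9: descend 01001000101010011100 ; hops seen [H5,H4,H2,H4] ; pick H4
  Q 72.160.0.69: descend 010010001010 ; hops seen [H5,H4] ; pick H4
  Q 4.0.0.2: descend 00000100 ; hops seen [H5,H0] ; pick H0

== LOOKUPS ==
["H2","H4","H5","H1","H4","H5","H4","H0","H4","H4","H0"]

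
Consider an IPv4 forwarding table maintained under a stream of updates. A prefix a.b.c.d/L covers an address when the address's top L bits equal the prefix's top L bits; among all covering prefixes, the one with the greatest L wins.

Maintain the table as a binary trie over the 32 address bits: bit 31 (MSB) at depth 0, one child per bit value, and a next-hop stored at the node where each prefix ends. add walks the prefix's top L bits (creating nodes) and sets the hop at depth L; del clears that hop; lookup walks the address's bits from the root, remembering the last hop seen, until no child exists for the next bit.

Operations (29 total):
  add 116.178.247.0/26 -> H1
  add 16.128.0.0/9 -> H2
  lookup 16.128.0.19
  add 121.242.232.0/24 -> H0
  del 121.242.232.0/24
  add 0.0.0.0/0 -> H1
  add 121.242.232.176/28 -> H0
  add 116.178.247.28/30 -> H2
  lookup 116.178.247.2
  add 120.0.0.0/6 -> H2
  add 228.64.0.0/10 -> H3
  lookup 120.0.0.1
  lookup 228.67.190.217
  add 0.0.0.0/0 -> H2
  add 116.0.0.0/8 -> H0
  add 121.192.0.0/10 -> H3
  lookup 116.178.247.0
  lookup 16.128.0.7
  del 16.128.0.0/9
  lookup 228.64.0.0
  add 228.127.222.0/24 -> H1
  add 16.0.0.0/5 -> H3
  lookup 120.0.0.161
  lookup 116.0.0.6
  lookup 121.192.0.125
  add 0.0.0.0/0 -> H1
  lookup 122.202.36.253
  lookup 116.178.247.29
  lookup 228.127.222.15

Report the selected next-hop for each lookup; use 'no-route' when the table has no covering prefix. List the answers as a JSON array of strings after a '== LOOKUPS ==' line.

Process each operation:
  add 116.178.247.0/26 -> H1 at depth 26
  add 16.128.0.0/9 -> H2 at depth 9
  lookup 16.128.0.19: bits 000100001 walk d0:-→d1:-→d2:-→d3:-→d4:-→d5:-→d6:-→d7:-→d8:-→d9:H2 -> H2
  add 121.242.232.0/24 -> H0 at depth 24
  - 121.242.232.0/24 clear@24
  add 0.0.0.0/0 -> H1 at depth 0
  add 121.242.232.176/28 -> H0 at depth 28
  add 116.178.247.28/30 -> H2 at depth 30
  lookup 116.178.247.2: bits 011101001011001011110111000 walk d0:H1→d1:-→d2:-→d3:-→d4:-→d5:-→d6:-→d7:-→d8:-→d9:-→d10:-→d11:-→d12:-→d13:-→d14:-→d15:-→d16:-→d17:-→d18:-→d19:-→d20:-→d21:-→d22:-→d23:-→d24:-→d25:-→d26:H1→d27:- -> H1
  add 120.0.0.0/6 -> H2 at depth 6
  add 228.64.0.0/10 -> H3 at depth 10
  lookup 120.0.0.1: bits 0111100 walk d0:H1→d1:-→d2:-→d3:-→d4:-→d5:-→d6:H2→d7:- -> H2
  lookup 228.67.190.217: bits 1110010001 walk d0:H1→d1:-→d2:-→d3:-→d4:-→d5:-→d6:-→d7:-→d8:-→d9:-→d10:H3 -> H3
  add 0.0.0.0/0 -> H2 at depth 0
  add 116.0.0.0/8 -> H0 at depth 8
  add 121.192.0.0/10 -> H3 at depth 10
  lookup 116.178.247.0: bits 011101001011001011110111000 walk d0:H2→d1:-→d2:-→d3:-→d4:-→d5:-→d6:-→d7:-→d8:H0→d9:-→d10:-→d11:-→d12:-→d13:-→d14:-→d15:-→d16:-→d17:-→d18:-→d19:-→d20:-→d21:-→d22:-→d23:-→d24:-→d25:-→d26:H1→d27:- -> H1
  lookup 16.128.0.7: bits 000100001 walk d0:H2→d1:-→d2:-→d3:-→d4:-→d5:-→d6:-→d7:-→d8:-→d9:H2 -> H2
  - 16.128.0.0/9 clear@9
  lookup 228.64.0.0: bits 1110010001 walk d0:H2→d1:-→d2:-→d3:-→d4:-→d5:-→d6:-→d7:-→d8:-→d9:-→d10:H3 -> H3
  add 228.127.222.0/24 -> H1 at depth 24
  add 16.0.0.0/5 -> H3 at depth 5
  lookup 120.0.0.161: bits 0111100 walk d0:H2→d1:-→d2:-→d3:-→d4:-→d5:-→d6:H2→d7:- -> H2
  lookup 116.0.0.6: bits 01110100 walk d0:H2→d1:-→d2:-→d3:-→d4:-→d5:-→d6:-→d7:-→d8:H0 -> H0
  lookup 121.192.0.125: bits 0111100111 walk d0:H2→d1:-→d2:-→d3:-→d4:-→d5:-→d6:H2→d7:-→d8:-→d9:-→d10:H3 -> H3
  add 0.0.0.0/0 -> H1 at depth 0
  lookup 122.202.36.253: bits 011110 walk d0:H1→d1:-→d2:-→d3:-→d4:-→d5:-→d6:H2 -> H2
  lookup 116.178.247.29: bits 011101001011001011110111000111 walk d0:H1→d1:-→d2:-→d3:-→d4:-→d5:-→d6:-→d7:-→d8:H0→d9:-→d10:-→d11:-→d12:-→d13:-→d14:-→d15:-→d16:-→d17:-→d18:-→d19:-→d20:-→d21:-→d22:-→d23:-→d24:-→d25:-→d26:H1→d27:-→d28:-→d29:-→d30:H2 -> H2
  lookup 228.127.222.15: bits 111001000111111111011110 walk d0:H1→d1:-→d2:-→d3:-→d4:-→d5:-→d6:-→d7:-→d8:-→d9:-→d10:H3→d11:-→d12:-→d13:-→d14:-→d15:-→d16:-→d17:-→d18:-→d19:-→d20:-→d21:-→d22:-→d23:-→d24:H1 -> H1

== LOOKUPS ==
["H2","H1","H2","H3","H1","H2","H3","H2","H0","H3","H2","H2","H1"]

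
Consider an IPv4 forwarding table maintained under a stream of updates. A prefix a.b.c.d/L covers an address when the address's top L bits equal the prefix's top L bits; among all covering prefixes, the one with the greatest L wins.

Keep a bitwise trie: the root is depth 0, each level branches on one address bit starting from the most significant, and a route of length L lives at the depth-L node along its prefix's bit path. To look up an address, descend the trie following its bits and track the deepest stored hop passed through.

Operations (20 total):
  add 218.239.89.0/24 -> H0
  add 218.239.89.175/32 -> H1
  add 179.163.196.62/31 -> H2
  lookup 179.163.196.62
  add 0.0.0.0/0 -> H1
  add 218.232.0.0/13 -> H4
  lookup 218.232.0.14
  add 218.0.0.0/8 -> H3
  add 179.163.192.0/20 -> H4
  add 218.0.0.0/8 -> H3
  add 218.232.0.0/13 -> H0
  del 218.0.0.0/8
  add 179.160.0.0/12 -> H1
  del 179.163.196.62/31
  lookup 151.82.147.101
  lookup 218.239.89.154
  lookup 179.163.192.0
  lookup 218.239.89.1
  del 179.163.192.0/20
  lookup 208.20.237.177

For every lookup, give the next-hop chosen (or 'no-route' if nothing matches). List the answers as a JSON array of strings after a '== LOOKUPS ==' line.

Process each operation:
  + 218.239.89.0/24 (H0) depth=24
  + 218.239.89.175/32 (H1) depth=32
  + 179.163.196.62/31 (H2) depth=31
  Q 179.163.196.62: descend 1011001110100011110001000011111 ; hops seen [H2] ; pick H2
  + 0.0.0.0/0 (H1) depth=0
  + 218.232.0.0/13 (H4) depth=13
  Q 218.232.0.14: descend 1101101011101 ; hops seen [H1,H4] ; pick H4
  + 218.0.0.0/8 (H3) depth=8
  + 179.163.192.0/20 (H4) depth=20
  + 218.0.0.0/8 (H3) depth=8
  + 218.232.0.0/13 (H0) depth=13
  del 218.0.0.0/8 (clear depth 8)
  + 179.160.0.0/12 (H1) depth=12
  del 179.163.196.62/31 (clear depth 31)
  Q 151.82.147.101: descend 10 ; hops seen [H1] ; pick H1
  Q 218.239.89.154: descend 11011010111011110101100110 ; hops seen [H1,H0,H0] ; pick H0
  Q 179.163.192.0: descend 101100111010001111000 ; hops seen [H1,H1,H4] ; pick H4
  Q 218.239.89.1: descend 110110101110111101011001 ; hops seen [H1,H0,H0] ; pick H0
  del 179.163.192.0/20 (clear depth 20)
  Q 208.20.237.177: descend 1101 ; hops seen [H1] ; pick H1

== LOOKUPS ==
["H2","H4","H1","H0","H4","H0","H1"]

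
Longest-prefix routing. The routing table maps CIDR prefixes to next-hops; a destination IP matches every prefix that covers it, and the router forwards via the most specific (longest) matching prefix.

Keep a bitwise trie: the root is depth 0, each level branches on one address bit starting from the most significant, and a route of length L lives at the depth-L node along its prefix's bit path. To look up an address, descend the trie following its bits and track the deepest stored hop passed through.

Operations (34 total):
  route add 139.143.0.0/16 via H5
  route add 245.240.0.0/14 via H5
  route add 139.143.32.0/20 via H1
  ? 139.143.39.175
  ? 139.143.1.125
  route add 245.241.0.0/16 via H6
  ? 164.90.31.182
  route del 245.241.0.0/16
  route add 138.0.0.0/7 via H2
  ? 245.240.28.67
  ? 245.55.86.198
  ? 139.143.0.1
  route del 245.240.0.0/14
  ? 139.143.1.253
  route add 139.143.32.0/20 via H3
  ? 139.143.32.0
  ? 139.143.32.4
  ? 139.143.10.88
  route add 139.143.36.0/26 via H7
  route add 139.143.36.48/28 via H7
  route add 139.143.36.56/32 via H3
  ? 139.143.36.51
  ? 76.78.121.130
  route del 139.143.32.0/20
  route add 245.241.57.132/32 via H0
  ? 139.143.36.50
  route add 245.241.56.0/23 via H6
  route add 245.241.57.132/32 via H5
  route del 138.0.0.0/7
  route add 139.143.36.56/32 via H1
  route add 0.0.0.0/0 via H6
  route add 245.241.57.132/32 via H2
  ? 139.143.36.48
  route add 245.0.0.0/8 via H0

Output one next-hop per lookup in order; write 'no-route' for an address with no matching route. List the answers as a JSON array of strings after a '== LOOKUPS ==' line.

Apply in order:
  add 139.143.0.0/16 -> H5 at depth 16
  add 245.240.0.0/14 -> H5 at depth 14
  add 139.143.32.0/20 -> H1 at depth 20
  lookup 139.143.39.175: bits 10001011100011110010 walk d0:-→d1:-→d2:-→d3:-→d4:-→d5:-→d6:-→d7:-→d8:-→d9:-→d10:-→d11:-→d12:-→d13:-→d14:-→d15:-→d16:H5→d17:-→d18:-→d19:-→d20:H1 -> H1
  lookup 139.143.1.125: bits 100010111000111100 walk d0:-→d1:-→d2:-→d3:-→d4:-→d5:-→d6:-→d7:-→d8:-→d9:-→d10:-→d11:-→d12:-→d13:-→d14:-→d15:-→d16:H5→d17:-→d18:- -> H5
  add 245.241.0.0/16 -> H6 at depth 16
  lookup 164.90.31.182: bits 10 walk d0:-→d1:-→d2:- -> no-route
  del 245.241.0.0/16 (clear depth 16)
  add 138.0.0.0/7 -> H2 at depth 7
  lookup 245.240.28.67: bits 111101011111000 walk d0:-→d1:-→d2:-→d3:-→d4:-→d5:-→d6:-→d7:-→d8:-→d9:-→d10:-→d11:-→d12:-→d13:-→d14:H5→d15:- -> H5
  lookup 245.55.86.198: bits 11110101 walk d0:-→d1:-→d2:-→d3:-→d4:-→d5:-→d6:-→d7:-→d8:- -> no-route
  lookup 139.143.0.1: bits 100010111000111100 walk d0:-→d1:-→d2:-→d3:-→d4:-→d5:-→d6:-→d7:H2→d8:-→d9:-→d10:-→d11:-→d12:-→d13:-→d14:-→d15:-→d16:H5→d17:-→d18:- -> H5
  del 245.240.0.0/14 (clear depth 14)
  lookup 139.143.1.253: bits 100010111000111100 walk d0:-→d1:-→d2:-→d3:-→d4:-→d5:-→d6:-→d7:H2→d8:-→d9:-→d10:-→d11:-→d12:-→d13:-→d14:-→d15:-→d16:H5→d17:-→d18:- -> H5
  add 139.143.32.0/20 -> H3 at depth 20
  lookup 139.143.32.0: bits 10001011100011110010 walk d0:-→d1:-→d2:-→d3:-→d4:-→d5:-→d6:-→d7:H2→d8:-→d9:-→d10:-→d11:-→d12:-→d13:-→d14:-→d15:-→d16:H5→d17:-→d18:-→d19:-→d20:H3 -> H3
  lookup 139.143.32.4: bits 10001011100011110010 walk d0:-→d1:-→d2:-→d3:-→d4:-→d5:-→d6:-→d7:H2→d8:-→d9:-→d10:-→d11:-→d12:-→d13:-→d14:-→d15:-→d16:H5→d17:-→d18:-→d19:-→d20:H3 -> H3
  lookup 139.143.10.88: bits 100010111000111100 walk d0:-→d1:-→d2:-→d3:-→d4:-→d5:-→d6:-→d7:H2→d8:-→d9:-→d10:-→d11:-→d12:-→d13:-→d14:-→d15:-→d16:H5→d17:-→d18:- -> H5
  add 139.143.36.0/26 -> H7 at depth 26
  add 139.143.36.48/28 -> H7 at depth 28
  add 139.143.36.56/32 -> H3 at depth 32
  lookup 139.143.36.51: bits 1000101110001111001001000011 walk d0:-→d1:-→d2:-→d3:-→d4:-→d5:-→d6:-→d7:H2→d8:-→d9:-→d10:-→d11:-→d12:-→d13:-→d14:-→d15:-→d16:H5→d17:-→d18:-→d19:-→d20:H3→d21:-→d22:-→d23:-→d24:-→d25:-→d26:H7→d27:-→d28:H7 -> H7
  lookup 76.78.121.130: bits ε walk d0:- -> no-route
  del 139.143.32.0/20 (clear depth 20)
  add 245.241.57.132/32 -> H0 at depth 32
  lookup 139.143.36.50: bits 1000101110001111001001000011 walk d0:-→d1:-→d2:-→d3:-→d4:-→d5:-→d6:-→d7:H2→d8:-→d9:-→d10:-→d11:-→d12:-→d13:-→d14:-→d15:-→d16:H5→d17:-→d18:-→d19:-→d20:-→d21:-→d22:-→d23:-→d24:-→d25:-→d26:H7→d27:-→d28:H7 -> H7
  add 245.241.56.0/23 -> H6 at depth 23
  add 245.241.57.132/32 -> H5 at depth 32
  del 138.0.0.0/7 (clear depth 7)
  add 139.143.36.56/32 -> H1 at depth 32
  add 0.0.0.0/0 -> H6 at depth 0
  add 245.241.57.132/32 -> H2 at depth 32
  lookup 139.143.36.48: bits 1000101110001111001001000011 walk d0:H6→d1:-→d2:-→d3:-→d4:-→d5:-→d6:-→d7:-→d8:-→d9:-→d10:-→d11:-→d12:-→d13:-→d14:-→d15:-→d16:H5→d17:-→d18:-→d19:-→d20:-→d21:-→d22:-→d23:-→d24:-→d25:-→d26:H7→d27:-→d28:H7 -> H7
  add 245.0.0.0/8 -> H0 at depth 8

== LOOKUPS ==
["H1","H5","no-route","H5","no-route","H5","H5","H3","H3","H5","H7","no-route","H7","H7"]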